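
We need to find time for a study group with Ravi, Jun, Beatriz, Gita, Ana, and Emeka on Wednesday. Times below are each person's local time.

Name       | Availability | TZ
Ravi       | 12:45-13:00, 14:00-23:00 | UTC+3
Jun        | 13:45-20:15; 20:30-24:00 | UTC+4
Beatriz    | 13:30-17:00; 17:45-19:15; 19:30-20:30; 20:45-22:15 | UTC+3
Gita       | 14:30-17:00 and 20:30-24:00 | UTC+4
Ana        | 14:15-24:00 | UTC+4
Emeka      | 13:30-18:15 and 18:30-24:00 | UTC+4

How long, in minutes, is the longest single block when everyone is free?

Ravi in UTC: 09:45-10:00, 11:00-20:00 (subtract 3h to convert from UTC+3).
Jun in UTC: 09:45-16:15, 16:30-20:00 (subtract 4h to convert from UTC+4).
Beatriz in UTC: 10:30-14:00, 14:45-16:15, 16:30-17:30, 17:45-19:15 (subtract 3h to convert from UTC+3).
Gita in UTC: 10:30-13:00, 16:30-20:00 (subtract 4h to convert from UTC+4).
Ana in UTC: 10:15-20:00 (subtract 4h to convert from UTC+4).
Emeka in UTC: 09:30-14:15, 14:30-20:00 (subtract 4h to convert from UTC+4).
Ravi ∩ Jun: 09:45-10:00, 11:00-16:15, 16:30-20:00.
Ravi ∩ Jun ∩ Beatriz: 11:00-14:00, 14:45-16:15, 16:30-17:30, 17:45-19:15.
Ravi ∩ Jun ∩ Beatriz ∩ Gita: 11:00-13:00, 16:30-17:30, 17:45-19:15.
Ravi ∩ Jun ∩ Beatriz ∩ Gita ∩ Ana: 11:00-13:00, 16:30-17:30, 17:45-19:15.
Ravi ∩ Jun ∩ Beatriz ∩ Gita ∩ Ana ∩ Emeka: 11:00-13:00, 16:30-17:30, 17:45-19:15.
The longest is 11:00-13:00 at 120 minutes.

120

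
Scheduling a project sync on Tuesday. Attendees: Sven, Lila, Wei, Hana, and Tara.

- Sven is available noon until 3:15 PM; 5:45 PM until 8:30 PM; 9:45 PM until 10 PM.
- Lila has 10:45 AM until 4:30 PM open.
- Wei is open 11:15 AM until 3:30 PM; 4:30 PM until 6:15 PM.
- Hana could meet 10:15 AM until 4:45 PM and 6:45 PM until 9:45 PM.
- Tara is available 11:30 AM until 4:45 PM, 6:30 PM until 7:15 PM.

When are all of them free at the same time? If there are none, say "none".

Sven ∩ Lila: 12:00-15:15.
Sven ∩ Lila ∩ Wei: 12:00-15:15.
Sven ∩ Lila ∩ Wei ∩ Hana: 12:00-15:15.
Sven ∩ Lila ∩ Wei ∩ Hana ∩ Tara: 12:00-15:15.

12:00-15:15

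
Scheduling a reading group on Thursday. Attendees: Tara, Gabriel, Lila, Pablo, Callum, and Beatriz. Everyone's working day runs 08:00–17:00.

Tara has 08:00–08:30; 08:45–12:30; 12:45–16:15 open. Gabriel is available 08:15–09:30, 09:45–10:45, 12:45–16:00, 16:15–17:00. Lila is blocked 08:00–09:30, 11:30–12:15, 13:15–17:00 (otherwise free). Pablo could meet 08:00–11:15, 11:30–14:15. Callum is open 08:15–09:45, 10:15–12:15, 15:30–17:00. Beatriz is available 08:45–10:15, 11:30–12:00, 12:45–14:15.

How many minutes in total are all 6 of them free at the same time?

0

Tara free: 08:00-08:30, 08:45-12:30, 12:45-16:15.
Gabriel free: 08:15-09:30, 09:45-10:45, 12:45-16:00, 16:15-17:00.
Lila free: 09:30-11:30, 12:15-13:15 (invert busy blocks within the working day).
Pablo free: 08:00-11:15, 11:30-14:15.
Callum free: 08:15-09:45, 10:15-12:15, 15:30-17:00.
Beatriz free: 08:45-10:15, 11:30-12:00, 12:45-14:15.
Tara ∩ Gabriel: 08:15-08:30, 08:45-09:30, 09:45-10:45, 12:45-16:00.
Tara ∩ Gabriel ∩ Lila: 09:45-10:45, 12:45-13:15.
Tara ∩ Gabriel ∩ Lila ∩ Pablo: 09:45-10:45, 12:45-13:15.
Tara ∩ Gabriel ∩ Lila ∩ Pablo ∩ Callum: 10:15-10:45.
Tara ∩ Gabriel ∩ Lila ∩ Pablo ∩ Callum ∩ Beatriz: ∅.
There is no time when everyone is free.
There is no common window, so the total is 0 minutes.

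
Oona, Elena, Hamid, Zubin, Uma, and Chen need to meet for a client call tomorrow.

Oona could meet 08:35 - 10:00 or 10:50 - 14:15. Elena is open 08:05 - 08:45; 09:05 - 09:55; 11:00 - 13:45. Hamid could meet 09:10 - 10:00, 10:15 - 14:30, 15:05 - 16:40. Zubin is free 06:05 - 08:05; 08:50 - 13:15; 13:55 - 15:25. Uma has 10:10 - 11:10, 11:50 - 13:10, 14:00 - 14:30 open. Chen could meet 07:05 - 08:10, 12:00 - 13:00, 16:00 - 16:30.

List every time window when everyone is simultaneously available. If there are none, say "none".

12:00-13:00

Oona ∩ Elena: 08:35-08:45, 09:05-09:55, 11:00-13:45.
Oona ∩ Elena ∩ Hamid: 09:10-09:55, 11:00-13:45.
Oona ∩ Elena ∩ Hamid ∩ Zubin: 09:10-09:55, 11:00-13:15.
Oona ∩ Elena ∩ Hamid ∩ Zubin ∩ Uma: 11:00-11:10, 11:50-13:10.
Oona ∩ Elena ∩ Hamid ∩ Zubin ∩ Uma ∩ Chen: 12:00-13:00.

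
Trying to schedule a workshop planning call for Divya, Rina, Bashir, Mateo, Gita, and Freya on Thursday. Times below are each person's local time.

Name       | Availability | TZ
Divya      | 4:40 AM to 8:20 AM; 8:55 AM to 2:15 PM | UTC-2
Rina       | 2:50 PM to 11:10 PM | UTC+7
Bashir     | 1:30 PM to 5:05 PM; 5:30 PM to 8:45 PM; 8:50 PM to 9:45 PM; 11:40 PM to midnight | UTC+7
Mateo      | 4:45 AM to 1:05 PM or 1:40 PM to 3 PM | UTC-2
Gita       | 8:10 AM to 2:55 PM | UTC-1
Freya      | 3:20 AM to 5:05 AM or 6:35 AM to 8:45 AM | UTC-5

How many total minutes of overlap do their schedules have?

Divya in UTC: 06:40-10:20, 10:55-16:15 (add 2h to convert from UTC-2).
Rina in UTC: 07:50-16:10 (subtract 7h to convert from UTC+7).
Bashir in UTC: 06:30-10:05, 10:30-13:45, 13:50-14:45, 16:40-17:00 (subtract 7h to convert from UTC+7).
Mateo in UTC: 06:45-15:05, 15:40-17:00 (add 2h to convert from UTC-2).
Gita in UTC: 09:10-15:55 (add 1h to convert from UTC-1).
Freya in UTC: 08:20-10:05, 11:35-13:45 (add 5h to convert from UTC-5).
Divya ∩ Rina: 07:50-10:20, 10:55-16:10.
Divya ∩ Rina ∩ Bashir: 07:50-10:05, 10:55-13:45, 13:50-14:45.
Divya ∩ Rina ∩ Bashir ∩ Mateo: 07:50-10:05, 10:55-13:45, 13:50-14:45.
Divya ∩ Rina ∩ Bashir ∩ Mateo ∩ Gita: 09:10-10:05, 10:55-13:45, 13:50-14:45.
Divya ∩ Rina ∩ Bashir ∩ Mateo ∩ Gita ∩ Freya: 09:10-10:05, 11:35-13:45.
Those are the intersection windows.
Summing the common windows: 55 + 130 = 185 minutes.

185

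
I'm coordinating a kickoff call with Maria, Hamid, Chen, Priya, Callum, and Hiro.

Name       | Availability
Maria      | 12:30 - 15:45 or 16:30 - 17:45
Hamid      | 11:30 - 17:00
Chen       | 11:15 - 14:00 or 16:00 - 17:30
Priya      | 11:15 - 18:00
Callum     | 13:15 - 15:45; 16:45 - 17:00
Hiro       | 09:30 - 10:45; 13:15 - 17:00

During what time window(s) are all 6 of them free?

13:15-14:00, 16:45-17:00

Maria ∩ Hamid: 12:30-15:45, 16:30-17:00.
Maria ∩ Hamid ∩ Chen: 12:30-14:00, 16:30-17:00.
Maria ∩ Hamid ∩ Chen ∩ Priya: 12:30-14:00, 16:30-17:00.
Maria ∩ Hamid ∩ Chen ∩ Priya ∩ Callum: 13:15-14:00, 16:45-17:00.
Maria ∩ Hamid ∩ Chen ∩ Priya ∩ Callum ∩ Hiro: 13:15-14:00, 16:45-17:00.
So the common availability across everyone is 13:15-14:00, 16:45-17:00.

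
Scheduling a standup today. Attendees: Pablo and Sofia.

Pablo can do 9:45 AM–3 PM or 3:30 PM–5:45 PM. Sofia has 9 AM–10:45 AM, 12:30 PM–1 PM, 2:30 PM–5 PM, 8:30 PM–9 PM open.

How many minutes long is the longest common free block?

Pablo ∩ Sofia: 09:45-10:45, 12:30-13:00, 14:30-15:00, 15:30-17:00.
The longest is 15:30-17:00 at 90 minutes.

90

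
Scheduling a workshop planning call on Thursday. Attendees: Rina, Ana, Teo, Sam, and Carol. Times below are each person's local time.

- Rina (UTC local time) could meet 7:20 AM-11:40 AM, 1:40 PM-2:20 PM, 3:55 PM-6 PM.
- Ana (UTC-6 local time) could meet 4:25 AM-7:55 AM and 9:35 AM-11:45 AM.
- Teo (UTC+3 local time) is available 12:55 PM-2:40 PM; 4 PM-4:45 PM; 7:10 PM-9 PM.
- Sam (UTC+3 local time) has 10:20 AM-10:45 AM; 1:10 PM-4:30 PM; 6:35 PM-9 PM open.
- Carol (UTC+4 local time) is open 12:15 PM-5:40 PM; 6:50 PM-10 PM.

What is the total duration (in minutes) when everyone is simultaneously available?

170

Rina in UTC: 07:20-11:40, 13:40-14:20, 15:55-18:00.
Ana in UTC: 10:25-13:55, 15:35-17:45 (add 6h to convert from UTC-6).
Teo in UTC: 09:55-11:40, 13:00-13:45, 16:10-18:00 (subtract 3h to convert from UTC+3).
Sam in UTC: 07:20-07:45, 10:10-13:30, 15:35-18:00 (subtract 3h to convert from UTC+3).
Carol in UTC: 08:15-13:40, 14:50-18:00 (subtract 4h to convert from UTC+4).
Rina ∩ Ana: 10:25-11:40, 13:40-13:55, 15:55-17:45.
Rina ∩ Ana ∩ Teo: 10:25-11:40, 13:40-13:45, 16:10-17:45.
Rina ∩ Ana ∩ Teo ∩ Sam: 10:25-11:40, 16:10-17:45.
Rina ∩ Ana ∩ Teo ∩ Sam ∩ Carol: 10:25-11:40, 16:10-17:45.
Summing the common windows: 75 + 95 = 170 minutes.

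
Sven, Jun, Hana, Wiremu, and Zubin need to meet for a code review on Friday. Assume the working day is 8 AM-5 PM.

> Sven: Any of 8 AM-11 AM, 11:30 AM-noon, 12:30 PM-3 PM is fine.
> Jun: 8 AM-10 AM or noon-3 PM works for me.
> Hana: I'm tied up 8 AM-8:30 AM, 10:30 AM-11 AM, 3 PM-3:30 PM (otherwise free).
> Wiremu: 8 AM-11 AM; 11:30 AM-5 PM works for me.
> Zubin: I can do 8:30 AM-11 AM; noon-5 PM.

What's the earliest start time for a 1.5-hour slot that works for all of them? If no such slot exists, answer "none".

Sven free: 08:00-11:00, 11:30-12:00, 12:30-15:00.
Jun free: 08:00-10:00, 12:00-15:00.
Hana free: 08:30-10:30, 11:00-15:00, 15:30-17:00 (invert busy blocks within the working day).
Wiremu free: 08:00-11:00, 11:30-17:00.
Zubin free: 08:30-11:00, 12:00-17:00.
Sven ∩ Jun: 08:00-10:00, 12:30-15:00.
Sven ∩ Jun ∩ Hana: 08:30-10:00, 12:30-15:00.
Sven ∩ Jun ∩ Hana ∩ Wiremu: 08:30-10:00, 12:30-15:00.
Sven ∩ Jun ∩ Hana ∩ Wiremu ∩ Zubin: 08:30-10:00, 12:30-15:00.
The first common window of at least 90 minutes is 08:30-10:00, so the earliest start is 08:30.

08:30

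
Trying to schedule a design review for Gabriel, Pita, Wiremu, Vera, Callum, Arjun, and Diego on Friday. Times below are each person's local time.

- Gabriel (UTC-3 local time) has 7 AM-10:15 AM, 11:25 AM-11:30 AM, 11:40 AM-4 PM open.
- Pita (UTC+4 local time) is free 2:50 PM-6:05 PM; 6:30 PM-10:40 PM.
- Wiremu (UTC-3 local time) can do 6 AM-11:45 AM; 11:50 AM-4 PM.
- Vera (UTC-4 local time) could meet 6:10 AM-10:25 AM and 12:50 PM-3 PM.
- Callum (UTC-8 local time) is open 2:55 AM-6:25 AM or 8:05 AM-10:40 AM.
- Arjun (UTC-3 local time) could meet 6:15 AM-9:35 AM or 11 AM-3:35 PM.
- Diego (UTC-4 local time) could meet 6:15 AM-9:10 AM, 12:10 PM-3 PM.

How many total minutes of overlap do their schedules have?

Gabriel in UTC: 10:00-13:15, 14:25-14:30, 14:40-19:00 (add 3h to convert from UTC-3).
Pita in UTC: 10:50-14:05, 14:30-18:40 (subtract 4h to convert from UTC+4).
Wiremu in UTC: 09:00-14:45, 14:50-19:00 (add 3h to convert from UTC-3).
Vera in UTC: 10:10-14:25, 16:50-19:00 (add 4h to convert from UTC-4).
Callum in UTC: 10:55-14:25, 16:05-18:40 (add 8h to convert from UTC-8).
Arjun in UTC: 09:15-12:35, 14:00-18:35 (add 3h to convert from UTC-3).
Diego in UTC: 10:15-13:10, 16:10-19:00 (add 4h to convert from UTC-4).
Gabriel ∩ Pita: 10:50-13:15, 14:40-18:40.
Gabriel ∩ Pita ∩ Wiremu: 10:50-13:15, 14:40-14:45, 14:50-18:40.
Gabriel ∩ Pita ∩ Wiremu ∩ Vera: 10:50-13:15, 16:50-18:40.
Gabriel ∩ Pita ∩ Wiremu ∩ Vera ∩ Callum: 10:55-13:15, 16:50-18:40.
Gabriel ∩ Pita ∩ Wiremu ∩ Vera ∩ Callum ∩ Arjun: 10:55-12:35, 16:50-18:35.
Gabriel ∩ Pita ∩ Wiremu ∩ Vera ∩ Callum ∩ Arjun ∩ Diego: 10:55-12:35, 16:50-18:35.
Those are the intersection windows.
Summing the common windows: 100 + 105 = 205 minutes.

205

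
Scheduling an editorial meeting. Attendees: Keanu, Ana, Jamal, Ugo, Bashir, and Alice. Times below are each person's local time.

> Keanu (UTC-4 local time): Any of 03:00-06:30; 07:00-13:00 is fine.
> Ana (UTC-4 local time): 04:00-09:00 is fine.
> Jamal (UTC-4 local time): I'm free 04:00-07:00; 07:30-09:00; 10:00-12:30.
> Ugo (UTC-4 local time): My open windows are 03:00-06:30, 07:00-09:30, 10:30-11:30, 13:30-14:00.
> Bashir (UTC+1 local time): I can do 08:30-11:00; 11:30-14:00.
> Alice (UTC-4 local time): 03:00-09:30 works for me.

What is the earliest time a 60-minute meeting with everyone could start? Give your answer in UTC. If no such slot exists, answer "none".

08:00

Keanu in UTC: 07:00-10:30, 11:00-17:00 (add 4h to convert from UTC-4).
Ana in UTC: 08:00-13:00 (add 4h to convert from UTC-4).
Jamal in UTC: 08:00-11:00, 11:30-13:00, 14:00-16:30 (add 4h to convert from UTC-4).
Ugo in UTC: 07:00-10:30, 11:00-13:30, 14:30-15:30, 17:30-18:00 (add 4h to convert from UTC-4).
Bashir in UTC: 07:30-10:00, 10:30-13:00 (subtract 1h to convert from UTC+1).
Alice in UTC: 07:00-13:30 (add 4h to convert from UTC-4).
Keanu ∩ Ana: 08:00-10:30, 11:00-13:00.
Keanu ∩ Ana ∩ Jamal: 08:00-10:30, 11:30-13:00.
Keanu ∩ Ana ∩ Jamal ∩ Ugo: 08:00-10:30, 11:30-13:00.
Keanu ∩ Ana ∩ Jamal ∩ Ugo ∩ Bashir: 08:00-10:00, 11:30-13:00.
Keanu ∩ Ana ∩ Jamal ∩ Ugo ∩ Bashir ∩ Alice: 08:00-10:00, 11:30-13:00.
The first common window of at least 60 minutes is 08:00-10:00, so the earliest start is 08:00.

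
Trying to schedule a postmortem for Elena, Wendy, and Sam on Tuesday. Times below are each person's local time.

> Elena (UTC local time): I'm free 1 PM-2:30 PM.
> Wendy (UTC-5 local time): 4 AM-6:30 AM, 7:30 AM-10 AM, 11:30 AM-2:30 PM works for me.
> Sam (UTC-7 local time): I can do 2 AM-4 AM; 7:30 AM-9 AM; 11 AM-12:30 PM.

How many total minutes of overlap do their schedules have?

0

Elena in UTC: 13:00-14:30.
Wendy in UTC: 09:00-11:30, 12:30-15:00, 16:30-19:30 (add 5h to convert from UTC-5).
Sam in UTC: 09:00-11:00, 14:30-16:00, 18:00-19:30 (add 7h to convert from UTC-7).
Elena ∩ Wendy: 13:00-14:30.
Elena ∩ Wendy ∩ Sam: ∅.
There is no time when everyone is free.
There is no common window, so the total is 0 minutes.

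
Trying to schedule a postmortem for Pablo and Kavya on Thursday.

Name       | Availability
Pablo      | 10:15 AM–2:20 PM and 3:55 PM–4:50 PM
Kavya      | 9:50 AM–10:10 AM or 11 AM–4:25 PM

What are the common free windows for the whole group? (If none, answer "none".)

Pablo ∩ Kavya: 11:00-14:20, 15:55-16:25.

11:00-14:20, 15:55-16:25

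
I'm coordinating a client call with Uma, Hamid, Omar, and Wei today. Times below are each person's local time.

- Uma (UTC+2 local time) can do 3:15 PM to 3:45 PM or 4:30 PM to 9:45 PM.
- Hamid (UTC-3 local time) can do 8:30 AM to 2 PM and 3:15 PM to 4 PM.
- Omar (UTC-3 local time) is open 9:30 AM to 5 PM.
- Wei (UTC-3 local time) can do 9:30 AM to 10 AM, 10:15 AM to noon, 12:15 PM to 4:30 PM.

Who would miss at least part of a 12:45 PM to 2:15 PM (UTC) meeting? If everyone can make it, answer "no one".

Uma, Wei

Uma in UTC: 13:15-13:45, 14:30-19:45 (subtract 2h to convert from UTC+2).
Hamid in UTC: 11:30-17:00, 18:15-19:00 (add 3h to convert from UTC-3).
Omar in UTC: 12:30-20:00 (add 3h to convert from UTC-3).
Wei in UTC: 12:30-13:00, 13:15-15:00, 15:15-19:30 (add 3h to convert from UTC-3).
Uma: not fully free for 12:45-14:15. Hamid: free for 12:45-14:15. Omar: free for 12:45-14:15. Wei: not fully free for 12:45-14:15.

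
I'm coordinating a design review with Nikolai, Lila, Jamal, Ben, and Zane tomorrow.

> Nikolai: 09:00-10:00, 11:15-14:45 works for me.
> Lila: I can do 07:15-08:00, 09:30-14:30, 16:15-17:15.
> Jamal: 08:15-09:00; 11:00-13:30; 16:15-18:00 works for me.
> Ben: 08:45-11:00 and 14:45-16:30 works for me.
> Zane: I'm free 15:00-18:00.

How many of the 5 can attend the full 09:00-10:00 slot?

2

Nikolai and Ben can make the full 09:00-10:00 slot — that's 2.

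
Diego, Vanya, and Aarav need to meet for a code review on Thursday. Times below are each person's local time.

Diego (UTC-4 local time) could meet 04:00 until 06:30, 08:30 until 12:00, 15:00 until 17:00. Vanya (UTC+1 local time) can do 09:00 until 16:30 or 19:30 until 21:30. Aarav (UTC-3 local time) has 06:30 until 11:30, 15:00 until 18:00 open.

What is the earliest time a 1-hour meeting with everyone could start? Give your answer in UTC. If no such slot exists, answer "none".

Diego in UTC: 08:00-10:30, 12:30-16:00, 19:00-21:00 (add 4h to convert from UTC-4).
Vanya in UTC: 08:00-15:30, 18:30-20:30 (subtract 1h to convert from UTC+1).
Aarav in UTC: 09:30-14:30, 18:00-21:00 (add 3h to convert from UTC-3).
Diego ∩ Vanya: 08:00-10:30, 12:30-15:30, 19:00-20:30.
Diego ∩ Vanya ∩ Aarav: 09:30-10:30, 12:30-14:30, 19:00-20:30.
The first common window of at least 60 minutes is 09:30-10:30, so the earliest start is 09:30.

09:30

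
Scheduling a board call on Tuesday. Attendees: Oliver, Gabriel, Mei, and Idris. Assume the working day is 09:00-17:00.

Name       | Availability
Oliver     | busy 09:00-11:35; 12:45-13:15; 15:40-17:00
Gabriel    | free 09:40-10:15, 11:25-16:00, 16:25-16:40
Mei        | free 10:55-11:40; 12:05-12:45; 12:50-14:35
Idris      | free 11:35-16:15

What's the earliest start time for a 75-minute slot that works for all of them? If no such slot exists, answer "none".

Oliver free: 11:35-12:45, 13:15-15:40 (invert busy blocks within the working day).
Gabriel free: 09:40-10:15, 11:25-16:00, 16:25-16:40.
Mei free: 10:55-11:40, 12:05-12:45, 12:50-14:35.
Idris free: 11:35-16:15.
Oliver ∩ Gabriel: 11:35-12:45, 13:15-15:40.
Oliver ∩ Gabriel ∩ Mei: 11:35-11:40, 12:05-12:45, 13:15-14:35.
Oliver ∩ Gabriel ∩ Mei ∩ Idris: 11:35-11:40, 12:05-12:45, 13:15-14:35.
Those are the intersection windows.
The first common window of at least 75 minutes is 13:15-14:35, so the earliest start is 13:15.

13:15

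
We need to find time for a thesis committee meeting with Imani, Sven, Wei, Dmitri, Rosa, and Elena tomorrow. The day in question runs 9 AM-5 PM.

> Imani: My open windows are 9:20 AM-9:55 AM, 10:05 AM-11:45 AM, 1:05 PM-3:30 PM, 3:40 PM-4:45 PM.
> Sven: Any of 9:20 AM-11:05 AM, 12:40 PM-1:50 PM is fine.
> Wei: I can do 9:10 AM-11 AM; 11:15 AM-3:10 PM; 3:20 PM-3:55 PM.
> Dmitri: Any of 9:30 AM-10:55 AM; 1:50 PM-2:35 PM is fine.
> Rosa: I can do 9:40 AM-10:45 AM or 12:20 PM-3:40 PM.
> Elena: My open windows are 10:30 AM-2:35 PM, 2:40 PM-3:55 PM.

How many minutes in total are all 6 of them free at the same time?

Imani ∩ Sven: 09:20-09:55, 10:05-11:05, 13:05-13:50.
Imani ∩ Sven ∩ Wei: 09:20-09:55, 10:05-11:00, 13:05-13:50.
Imani ∩ Sven ∩ Wei ∩ Dmitri: 09:30-09:55, 10:05-10:55.
Imani ∩ Sven ∩ Wei ∩ Dmitri ∩ Rosa: 09:40-09:55, 10:05-10:45.
Imani ∩ Sven ∩ Wei ∩ Dmitri ∩ Rosa ∩ Elena: 10:30-10:45.
That's a single block of 15 minutes.

15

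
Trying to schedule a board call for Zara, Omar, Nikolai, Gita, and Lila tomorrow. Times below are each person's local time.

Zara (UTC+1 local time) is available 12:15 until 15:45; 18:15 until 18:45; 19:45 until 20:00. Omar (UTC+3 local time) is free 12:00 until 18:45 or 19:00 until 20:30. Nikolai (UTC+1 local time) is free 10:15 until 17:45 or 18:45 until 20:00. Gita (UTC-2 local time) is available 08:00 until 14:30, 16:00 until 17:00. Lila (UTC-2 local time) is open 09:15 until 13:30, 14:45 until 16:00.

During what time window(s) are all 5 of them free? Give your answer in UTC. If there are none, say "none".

Zara in UTC: 11:15-14:45, 17:15-17:45, 18:45-19:00 (subtract 1h to convert from UTC+1).
Omar in UTC: 09:00-15:45, 16:00-17:30 (subtract 3h to convert from UTC+3).
Nikolai in UTC: 09:15-16:45, 17:45-19:00 (subtract 1h to convert from UTC+1).
Gita in UTC: 10:00-16:30, 18:00-19:00 (add 2h to convert from UTC-2).
Lila in UTC: 11:15-15:30, 16:45-18:00 (add 2h to convert from UTC-2).
Zara ∩ Omar: 11:15-14:45, 17:15-17:30.
Zara ∩ Omar ∩ Nikolai: 11:15-14:45.
Zara ∩ Omar ∩ Nikolai ∩ Gita: 11:15-14:45.
Zara ∩ Omar ∩ Nikolai ∩ Gita ∩ Lila: 11:15-14:45.

11:15-14:45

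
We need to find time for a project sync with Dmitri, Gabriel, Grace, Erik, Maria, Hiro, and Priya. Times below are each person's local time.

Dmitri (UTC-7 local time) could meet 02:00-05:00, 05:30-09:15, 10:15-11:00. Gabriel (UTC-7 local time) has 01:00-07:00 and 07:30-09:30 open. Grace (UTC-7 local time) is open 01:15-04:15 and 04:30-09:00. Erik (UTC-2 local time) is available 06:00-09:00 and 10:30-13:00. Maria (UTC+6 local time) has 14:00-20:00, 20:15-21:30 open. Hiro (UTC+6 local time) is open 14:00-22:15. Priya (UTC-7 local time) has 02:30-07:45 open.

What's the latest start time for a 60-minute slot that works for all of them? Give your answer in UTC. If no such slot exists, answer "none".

Dmitri in UTC: 09:00-12:00, 12:30-16:15, 17:15-18:00 (add 7h to convert from UTC-7).
Gabriel in UTC: 08:00-14:00, 14:30-16:30 (add 7h to convert from UTC-7).
Grace in UTC: 08:15-11:15, 11:30-16:00 (add 7h to convert from UTC-7).
Erik in UTC: 08:00-11:00, 12:30-15:00 (add 2h to convert from UTC-2).
Maria in UTC: 08:00-14:00, 14:15-15:30 (subtract 6h to convert from UTC+6).
Hiro in UTC: 08:00-16:15 (subtract 6h to convert from UTC+6).
Priya in UTC: 09:30-14:45 (add 7h to convert from UTC-7).
Dmitri ∩ Gabriel: 09:00-12:00, 12:30-14:00, 14:30-16:15.
Dmitri ∩ Gabriel ∩ Grace: 09:00-11:15, 11:30-12:00, 12:30-14:00, 14:30-16:00.
Dmitri ∩ Gabriel ∩ Grace ∩ Erik: 09:00-11:00, 12:30-14:00, 14:30-15:00.
Dmitri ∩ Gabriel ∩ Grace ∩ Erik ∩ Maria: 09:00-11:00, 12:30-14:00, 14:30-15:00.
Dmitri ∩ Gabriel ∩ Grace ∩ Erik ∩ Maria ∩ Hiro: 09:00-11:00, 12:30-14:00, 14:30-15:00.
Dmitri ∩ Gabriel ∩ Grace ∩ Erik ∩ Maria ∩ Hiro ∩ Priya: 09:30-11:00, 12:30-14:00, 14:30-14:45.
Those are the intersection windows.
The last common window of at least 60 minutes is 12:30-14:00; a 60-minute meeting can start as late as 13:00 and still end by 14:00.

13:00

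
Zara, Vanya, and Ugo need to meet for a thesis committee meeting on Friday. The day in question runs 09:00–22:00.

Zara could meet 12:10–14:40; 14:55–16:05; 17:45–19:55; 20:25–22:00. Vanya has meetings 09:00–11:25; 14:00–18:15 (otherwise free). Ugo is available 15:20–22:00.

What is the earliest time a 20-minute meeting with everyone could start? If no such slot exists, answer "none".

18:15

Zara free: 12:10-14:40, 14:55-16:05, 17:45-19:55, 20:25-22:00.
Vanya free: 11:25-14:00, 18:15-22:00 (invert busy blocks within the working day).
Ugo free: 15:20-22:00.
Zara ∩ Vanya: 12:10-14:00, 18:15-19:55, 20:25-22:00.
Zara ∩ Vanya ∩ Ugo: 18:15-19:55, 20:25-22:00.
So the common availability across everyone is 18:15-19:55, 20:25-22:00.
The first common window of at least 20 minutes is 18:15-19:55, so the earliest start is 18:15.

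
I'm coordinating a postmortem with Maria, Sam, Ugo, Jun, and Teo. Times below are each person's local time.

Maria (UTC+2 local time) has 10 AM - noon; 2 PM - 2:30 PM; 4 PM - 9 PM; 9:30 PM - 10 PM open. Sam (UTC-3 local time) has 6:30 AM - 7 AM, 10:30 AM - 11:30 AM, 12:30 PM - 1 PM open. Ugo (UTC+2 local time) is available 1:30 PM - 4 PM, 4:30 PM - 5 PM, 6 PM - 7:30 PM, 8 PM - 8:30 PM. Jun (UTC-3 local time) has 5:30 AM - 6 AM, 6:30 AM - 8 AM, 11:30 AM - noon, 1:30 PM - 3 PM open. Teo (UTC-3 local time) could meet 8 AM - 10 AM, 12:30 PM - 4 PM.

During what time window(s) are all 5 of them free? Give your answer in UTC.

none

Maria in UTC: 08:00-10:00, 12:00-12:30, 14:00-19:00, 19:30-20:00 (subtract 2h to convert from UTC+2).
Sam in UTC: 09:30-10:00, 13:30-14:30, 15:30-16:00 (add 3h to convert from UTC-3).
Ugo in UTC: 11:30-14:00, 14:30-15:00, 16:00-17:30, 18:00-18:30 (subtract 2h to convert from UTC+2).
Jun in UTC: 08:30-09:00, 09:30-11:00, 14:30-15:00, 16:30-18:00 (add 3h to convert from UTC-3).
Teo in UTC: 11:00-13:00, 15:30-19:00 (add 3h to convert from UTC-3).
Maria ∩ Sam: 09:30-10:00, 14:00-14:30, 15:30-16:00.
Maria ∩ Sam ∩ Ugo: ∅.
Maria ∩ Sam ∩ Ugo ∩ Jun: ∅.
Maria ∩ Sam ∩ Ugo ∩ Jun ∩ Teo: ∅.
There is no time when everyone is free.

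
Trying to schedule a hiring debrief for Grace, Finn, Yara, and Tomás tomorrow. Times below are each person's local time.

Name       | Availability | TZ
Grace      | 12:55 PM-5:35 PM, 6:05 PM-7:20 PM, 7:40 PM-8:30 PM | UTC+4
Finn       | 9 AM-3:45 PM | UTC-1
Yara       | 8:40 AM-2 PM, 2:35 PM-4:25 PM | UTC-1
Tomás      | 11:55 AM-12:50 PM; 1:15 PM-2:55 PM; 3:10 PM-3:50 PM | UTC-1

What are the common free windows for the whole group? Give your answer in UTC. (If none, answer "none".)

Grace in UTC: 08:55-13:35, 14:05-15:20, 15:40-16:30 (subtract 4h to convert from UTC+4).
Finn in UTC: 10:00-16:45 (add 1h to convert from UTC-1).
Yara in UTC: 09:40-15:00, 15:35-17:25 (add 1h to convert from UTC-1).
Tomás in UTC: 12:55-13:50, 14:15-15:55, 16:10-16:50 (add 1h to convert from UTC-1).
Grace ∩ Finn: 10:00-13:35, 14:05-15:20, 15:40-16:30.
Grace ∩ Finn ∩ Yara: 10:00-13:35, 14:05-15:00, 15:40-16:30.
Grace ∩ Finn ∩ Yara ∩ Tomás: 12:55-13:35, 14:15-15:00, 15:40-15:55, 16:10-16:30.

12:55-13:35, 14:15-15:00, 15:40-15:55, 16:10-16:30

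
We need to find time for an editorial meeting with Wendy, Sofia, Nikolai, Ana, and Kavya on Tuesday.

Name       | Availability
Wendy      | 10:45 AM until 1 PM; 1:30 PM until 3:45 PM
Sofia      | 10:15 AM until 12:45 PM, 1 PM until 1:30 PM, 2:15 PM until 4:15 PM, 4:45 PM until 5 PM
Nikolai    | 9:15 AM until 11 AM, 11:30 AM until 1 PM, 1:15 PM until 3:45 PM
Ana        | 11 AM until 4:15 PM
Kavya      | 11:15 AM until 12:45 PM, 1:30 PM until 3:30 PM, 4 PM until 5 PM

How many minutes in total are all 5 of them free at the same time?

Wendy ∩ Sofia: 10:45-12:45, 14:15-15:45.
Wendy ∩ Sofia ∩ Nikolai: 10:45-11:00, 11:30-12:45, 14:15-15:45.
Wendy ∩ Sofia ∩ Nikolai ∩ Ana: 11:30-12:45, 14:15-15:45.
Wendy ∩ Sofia ∩ Nikolai ∩ Ana ∩ Kavya: 11:30-12:45, 14:15-15:30.
Summing the common windows: 75 + 75 = 150 minutes.

150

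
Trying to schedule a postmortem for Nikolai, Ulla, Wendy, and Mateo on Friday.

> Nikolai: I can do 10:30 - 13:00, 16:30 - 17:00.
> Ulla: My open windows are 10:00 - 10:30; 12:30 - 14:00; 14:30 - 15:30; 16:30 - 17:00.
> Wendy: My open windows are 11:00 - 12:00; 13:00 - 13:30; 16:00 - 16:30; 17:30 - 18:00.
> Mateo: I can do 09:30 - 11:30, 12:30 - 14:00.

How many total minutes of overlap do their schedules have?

Nikolai ∩ Ulla: 12:30-13:00, 16:30-17:00.
Nikolai ∩ Ulla ∩ Wendy: ∅.
Nikolai ∩ Ulla ∩ Wendy ∩ Mateo: ∅.
There is no time when everyone is free.
There is no common window, so the total is 0 minutes.

0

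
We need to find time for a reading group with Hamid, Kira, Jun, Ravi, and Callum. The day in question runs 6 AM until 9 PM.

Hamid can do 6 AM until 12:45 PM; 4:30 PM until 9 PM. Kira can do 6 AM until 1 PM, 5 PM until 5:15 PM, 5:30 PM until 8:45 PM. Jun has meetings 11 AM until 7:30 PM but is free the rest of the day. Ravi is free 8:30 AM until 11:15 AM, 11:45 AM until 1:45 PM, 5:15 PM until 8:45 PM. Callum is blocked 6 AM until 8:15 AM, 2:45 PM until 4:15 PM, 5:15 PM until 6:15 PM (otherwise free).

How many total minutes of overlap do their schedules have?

225

Hamid free: 06:00-12:45, 16:30-21:00.
Kira free: 06:00-13:00, 17:00-17:15, 17:30-20:45.
Jun free: 06:00-11:00, 19:30-21:00 (invert busy blocks within the working day).
Ravi free: 08:30-11:15, 11:45-13:45, 17:15-20:45.
Callum free: 08:15-14:45, 16:15-17:15, 18:15-21:00 (invert busy blocks within the working day).
Hamid ∩ Kira: 06:00-12:45, 17:00-17:15, 17:30-20:45.
Hamid ∩ Kira ∩ Jun: 06:00-11:00, 19:30-20:45.
Hamid ∩ Kira ∩ Jun ∩ Ravi: 08:30-11:00, 19:30-20:45.
Hamid ∩ Kira ∩ Jun ∩ Ravi ∩ Callum: 08:30-11:00, 19:30-20:45.
So the common availability across everyone is 08:30-11:00, 19:30-20:45.
Summing the common windows: 150 + 75 = 225 minutes.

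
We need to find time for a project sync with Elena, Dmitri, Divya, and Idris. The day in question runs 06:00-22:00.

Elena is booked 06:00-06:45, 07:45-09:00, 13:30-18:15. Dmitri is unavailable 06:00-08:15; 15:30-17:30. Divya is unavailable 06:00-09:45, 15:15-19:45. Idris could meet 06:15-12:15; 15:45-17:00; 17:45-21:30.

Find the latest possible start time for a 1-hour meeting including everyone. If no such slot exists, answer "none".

Elena free: 06:45-07:45, 09:00-13:30, 18:15-22:00 (invert busy blocks within the working day).
Dmitri free: 08:15-15:30, 17:30-22:00 (invert busy blocks within the working day).
Divya free: 09:45-15:15, 19:45-22:00 (invert busy blocks within the working day).
Idris free: 06:15-12:15, 15:45-17:00, 17:45-21:30.
Elena ∩ Dmitri: 09:00-13:30, 18:15-22:00.
Elena ∩ Dmitri ∩ Divya: 09:45-13:30, 19:45-22:00.
Elena ∩ Dmitri ∩ Divya ∩ Idris: 09:45-12:15, 19:45-21:30.
The last common window of at least 60 minutes is 19:45-21:30; a 60-minute meeting can start as late as 20:30 and still end by 21:30.

20:30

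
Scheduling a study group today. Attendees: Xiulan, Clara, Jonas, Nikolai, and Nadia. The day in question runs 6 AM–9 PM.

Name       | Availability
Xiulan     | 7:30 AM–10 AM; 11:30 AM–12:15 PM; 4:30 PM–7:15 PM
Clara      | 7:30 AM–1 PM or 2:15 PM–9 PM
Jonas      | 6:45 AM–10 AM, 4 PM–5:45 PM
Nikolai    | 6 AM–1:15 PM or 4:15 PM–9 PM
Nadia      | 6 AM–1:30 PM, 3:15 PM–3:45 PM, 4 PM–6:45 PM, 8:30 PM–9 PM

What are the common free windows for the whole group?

07:30-10:00, 16:30-17:45

Xiulan ∩ Clara: 07:30-10:00, 11:30-12:15, 16:30-19:15.
Xiulan ∩ Clara ∩ Jonas: 07:30-10:00, 16:30-17:45.
Xiulan ∩ Clara ∩ Jonas ∩ Nikolai: 07:30-10:00, 16:30-17:45.
Xiulan ∩ Clara ∩ Jonas ∩ Nikolai ∩ Nadia: 07:30-10:00, 16:30-17:45.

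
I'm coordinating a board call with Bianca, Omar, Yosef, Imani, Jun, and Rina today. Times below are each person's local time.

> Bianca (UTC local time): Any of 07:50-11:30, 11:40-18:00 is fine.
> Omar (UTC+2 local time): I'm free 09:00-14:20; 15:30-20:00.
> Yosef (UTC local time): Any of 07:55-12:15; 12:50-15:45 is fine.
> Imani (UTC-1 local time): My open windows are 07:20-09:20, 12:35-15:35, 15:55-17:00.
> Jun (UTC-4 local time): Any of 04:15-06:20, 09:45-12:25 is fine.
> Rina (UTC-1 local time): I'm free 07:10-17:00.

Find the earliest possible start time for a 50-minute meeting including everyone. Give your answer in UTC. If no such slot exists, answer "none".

08:20

Bianca in UTC: 07:50-11:30, 11:40-18:00.
Omar in UTC: 07:00-12:20, 13:30-18:00 (subtract 2h to convert from UTC+2).
Yosef in UTC: 07:55-12:15, 12:50-15:45.
Imani in UTC: 08:20-10:20, 13:35-16:35, 16:55-18:00 (add 1h to convert from UTC-1).
Jun in UTC: 08:15-10:20, 13:45-16:25 (add 4h to convert from UTC-4).
Rina in UTC: 08:10-18:00 (add 1h to convert from UTC-1).
Bianca ∩ Omar: 07:50-11:30, 11:40-12:20, 13:30-18:00.
Bianca ∩ Omar ∩ Yosef: 07:55-11:30, 11:40-12:15, 13:30-15:45.
Bianca ∩ Omar ∩ Yosef ∩ Imani: 08:20-10:20, 13:35-15:45.
Bianca ∩ Omar ∩ Yosef ∩ Imani ∩ Jun: 08:20-10:20, 13:45-15:45.
Bianca ∩ Omar ∩ Yosef ∩ Imani ∩ Jun ∩ Rina: 08:20-10:20, 13:45-15:45.
The first common window of at least 50 minutes is 08:20-10:20, so the earliest start is 08:20.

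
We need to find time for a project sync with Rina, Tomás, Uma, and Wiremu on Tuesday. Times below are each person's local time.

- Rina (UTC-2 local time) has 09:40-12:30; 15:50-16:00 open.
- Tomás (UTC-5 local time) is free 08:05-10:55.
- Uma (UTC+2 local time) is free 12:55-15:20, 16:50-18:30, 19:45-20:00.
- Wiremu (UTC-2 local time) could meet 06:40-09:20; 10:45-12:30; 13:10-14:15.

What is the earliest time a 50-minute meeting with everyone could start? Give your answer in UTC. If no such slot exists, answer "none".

Rina in UTC: 11:40-14:30, 17:50-18:00 (add 2h to convert from UTC-2).
Tomás in UTC: 13:05-15:55 (add 5h to convert from UTC-5).
Uma in UTC: 10:55-13:20, 14:50-16:30, 17:45-18:00 (subtract 2h to convert from UTC+2).
Wiremu in UTC: 08:40-11:20, 12:45-14:30, 15:10-16:15 (add 2h to convert from UTC-2).
Rina ∩ Tomás: 13:05-14:30.
Rina ∩ Tomás ∩ Uma: 13:05-13:20.
Rina ∩ Tomás ∩ Uma ∩ Wiremu: 13:05-13:20.
So the common availability across everyone is 13:05-13:20.
No common window is at least 50 minutes long.

none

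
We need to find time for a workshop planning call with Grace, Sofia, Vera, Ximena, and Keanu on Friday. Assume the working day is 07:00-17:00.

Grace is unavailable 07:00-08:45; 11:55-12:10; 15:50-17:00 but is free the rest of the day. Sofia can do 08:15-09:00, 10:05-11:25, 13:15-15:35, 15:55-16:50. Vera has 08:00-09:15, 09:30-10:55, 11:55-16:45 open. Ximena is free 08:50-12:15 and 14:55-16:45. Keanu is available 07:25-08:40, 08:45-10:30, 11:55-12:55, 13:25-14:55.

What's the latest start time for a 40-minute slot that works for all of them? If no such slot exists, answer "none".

none

Grace free: 08:45-11:55, 12:10-15:50 (invert busy blocks within the working day).
Sofia free: 08:15-09:00, 10:05-11:25, 13:15-15:35, 15:55-16:50.
Vera free: 08:00-09:15, 09:30-10:55, 11:55-16:45.
Ximena free: 08:50-12:15, 14:55-16:45.
Keanu free: 07:25-08:40, 08:45-10:30, 11:55-12:55, 13:25-14:55.
Grace ∩ Sofia: 08:45-09:00, 10:05-11:25, 13:15-15:35.
Grace ∩ Sofia ∩ Vera: 08:45-09:00, 10:05-10:55, 13:15-15:35.
Grace ∩ Sofia ∩ Vera ∩ Ximena: 08:50-09:00, 10:05-10:55, 14:55-15:35.
Grace ∩ Sofia ∩ Vera ∩ Ximena ∩ Keanu: 08:50-09:00, 10:05-10:30.
So the common availability across everyone is 08:50-09:00, 10:05-10:30.
No common window is at least 40 minutes long.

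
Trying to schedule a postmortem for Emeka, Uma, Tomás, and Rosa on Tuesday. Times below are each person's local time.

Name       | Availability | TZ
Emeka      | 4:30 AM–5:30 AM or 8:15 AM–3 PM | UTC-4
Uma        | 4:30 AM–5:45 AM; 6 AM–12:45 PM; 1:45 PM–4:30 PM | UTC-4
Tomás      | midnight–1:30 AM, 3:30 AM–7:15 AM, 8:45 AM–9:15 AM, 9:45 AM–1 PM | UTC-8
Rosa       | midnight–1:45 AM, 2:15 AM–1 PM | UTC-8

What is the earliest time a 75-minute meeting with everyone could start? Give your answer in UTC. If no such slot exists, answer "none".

12:15

Emeka in UTC: 08:30-09:30, 12:15-19:00 (add 4h to convert from UTC-4).
Uma in UTC: 08:30-09:45, 10:00-16:45, 17:45-20:30 (add 4h to convert from UTC-4).
Tomás in UTC: 08:00-09:30, 11:30-15:15, 16:45-17:15, 17:45-21:00 (add 8h to convert from UTC-8).
Rosa in UTC: 08:00-09:45, 10:15-21:00 (add 8h to convert from UTC-8).
Emeka ∩ Uma: 08:30-09:30, 12:15-16:45, 17:45-19:00.
Emeka ∩ Uma ∩ Tomás: 08:30-09:30, 12:15-15:15, 17:45-19:00.
Emeka ∩ Uma ∩ Tomás ∩ Rosa: 08:30-09:30, 12:15-15:15, 17:45-19:00.
The first common window of at least 75 minutes is 12:15-15:15, so the earliest start is 12:15.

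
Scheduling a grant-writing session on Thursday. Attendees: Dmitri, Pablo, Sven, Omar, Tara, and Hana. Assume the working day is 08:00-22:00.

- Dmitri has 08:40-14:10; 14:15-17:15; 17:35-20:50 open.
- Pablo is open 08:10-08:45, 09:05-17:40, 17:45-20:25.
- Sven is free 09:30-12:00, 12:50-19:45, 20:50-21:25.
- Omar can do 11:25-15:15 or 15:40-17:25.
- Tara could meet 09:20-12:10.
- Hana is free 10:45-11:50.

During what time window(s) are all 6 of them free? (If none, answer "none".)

11:25-11:50

Dmitri ∩ Pablo: 08:40-08:45, 09:05-14:10, 14:15-17:15, 17:35-17:40, 17:45-20:25.
Dmitri ∩ Pablo ∩ Sven: 09:30-12:00, 12:50-14:10, 14:15-17:15, 17:35-17:40, 17:45-19:45.
Dmitri ∩ Pablo ∩ Sven ∩ Omar: 11:25-12:00, 12:50-14:10, 14:15-15:15, 15:40-17:15.
Dmitri ∩ Pablo ∩ Sven ∩ Omar ∩ Tara: 11:25-12:00.
Dmitri ∩ Pablo ∩ Sven ∩ Omar ∩ Tara ∩ Hana: 11:25-11:50.
So the common availability across everyone is 11:25-11:50.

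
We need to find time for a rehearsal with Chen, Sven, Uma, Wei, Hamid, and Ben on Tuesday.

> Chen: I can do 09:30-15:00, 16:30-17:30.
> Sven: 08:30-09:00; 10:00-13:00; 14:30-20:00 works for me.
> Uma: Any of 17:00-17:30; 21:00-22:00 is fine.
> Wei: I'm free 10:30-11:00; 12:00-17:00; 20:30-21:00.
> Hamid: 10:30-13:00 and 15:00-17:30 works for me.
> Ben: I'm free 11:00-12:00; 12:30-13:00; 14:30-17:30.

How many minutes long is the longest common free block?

0

Chen ∩ Sven: 10:00-13:00, 14:30-15:00, 16:30-17:30.
Chen ∩ Sven ∩ Uma: 17:00-17:30.
Chen ∩ Sven ∩ Uma ∩ Wei: ∅.
Chen ∩ Sven ∩ Uma ∩ Wei ∩ Hamid: ∅.
Chen ∩ Sven ∩ Uma ∩ Wei ∩ Hamid ∩ Ben: ∅.
There is no time when everyone is free.
No common window exists, so the longest block is 0 minutes.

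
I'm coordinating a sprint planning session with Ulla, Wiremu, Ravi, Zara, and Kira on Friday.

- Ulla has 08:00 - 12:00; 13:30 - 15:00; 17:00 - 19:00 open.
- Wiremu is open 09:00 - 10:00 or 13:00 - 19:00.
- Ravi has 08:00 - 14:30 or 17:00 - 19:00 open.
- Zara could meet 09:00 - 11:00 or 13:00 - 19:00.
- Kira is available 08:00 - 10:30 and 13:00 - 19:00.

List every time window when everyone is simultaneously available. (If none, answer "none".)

09:00-10:00, 13:30-14:30, 17:00-19:00

Ulla ∩ Wiremu: 09:00-10:00, 13:30-15:00, 17:00-19:00.
Ulla ∩ Wiremu ∩ Ravi: 09:00-10:00, 13:30-14:30, 17:00-19:00.
Ulla ∩ Wiremu ∩ Ravi ∩ Zara: 09:00-10:00, 13:30-14:30, 17:00-19:00.
Ulla ∩ Wiremu ∩ Ravi ∩ Zara ∩ Kira: 09:00-10:00, 13:30-14:30, 17:00-19:00.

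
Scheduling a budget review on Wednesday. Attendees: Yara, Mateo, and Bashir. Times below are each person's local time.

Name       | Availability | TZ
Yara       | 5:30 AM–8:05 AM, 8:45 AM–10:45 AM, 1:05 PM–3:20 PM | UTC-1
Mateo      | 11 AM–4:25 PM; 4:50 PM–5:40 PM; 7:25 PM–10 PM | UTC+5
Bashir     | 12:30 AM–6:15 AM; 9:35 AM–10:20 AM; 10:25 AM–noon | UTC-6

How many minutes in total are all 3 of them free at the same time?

300

Yara in UTC: 06:30-09:05, 09:45-11:45, 14:05-16:20 (add 1h to convert from UTC-1).
Mateo in UTC: 06:00-11:25, 11:50-12:40, 14:25-17:00 (subtract 5h to convert from UTC+5).
Bashir in UTC: 06:30-12:15, 15:35-16:20, 16:25-18:00 (add 6h to convert from UTC-6).
Yara ∩ Mateo: 06:30-09:05, 09:45-11:25, 14:25-16:20.
Yara ∩ Mateo ∩ Bashir: 06:30-09:05, 09:45-11:25, 15:35-16:20.
Summing the common windows: 155 + 100 + 45 = 300 minutes.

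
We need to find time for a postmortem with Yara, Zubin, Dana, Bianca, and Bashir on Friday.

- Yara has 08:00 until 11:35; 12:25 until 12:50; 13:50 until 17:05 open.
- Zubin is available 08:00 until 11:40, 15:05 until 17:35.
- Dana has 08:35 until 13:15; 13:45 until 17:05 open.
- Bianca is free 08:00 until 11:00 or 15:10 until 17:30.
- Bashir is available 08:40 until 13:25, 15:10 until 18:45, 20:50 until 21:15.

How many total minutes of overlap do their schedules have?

Yara ∩ Zubin: 08:00-11:35, 15:05-17:05.
Yara ∩ Zubin ∩ Dana: 08:35-11:35, 15:05-17:05.
Yara ∩ Zubin ∩ Dana ∩ Bianca: 08:35-11:00, 15:10-17:05.
Yara ∩ Zubin ∩ Dana ∩ Bianca ∩ Bashir: 08:40-11:00, 15:10-17:05.
Those are the intersection windows.
Summing the common windows: 140 + 115 = 255 minutes.

255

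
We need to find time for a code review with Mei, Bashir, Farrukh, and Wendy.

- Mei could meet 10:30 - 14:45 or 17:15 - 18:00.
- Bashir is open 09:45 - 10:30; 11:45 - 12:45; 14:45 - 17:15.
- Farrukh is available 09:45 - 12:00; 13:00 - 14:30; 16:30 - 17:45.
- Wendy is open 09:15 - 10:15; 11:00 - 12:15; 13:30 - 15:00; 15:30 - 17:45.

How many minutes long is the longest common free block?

15

Mei ∩ Bashir: 11:45-12:45.
Mei ∩ Bashir ∩ Farrukh: 11:45-12:00.
Mei ∩ Bashir ∩ Farrukh ∩ Wendy: 11:45-12:00.
The longest is 11:45-12:00 at 15 minutes.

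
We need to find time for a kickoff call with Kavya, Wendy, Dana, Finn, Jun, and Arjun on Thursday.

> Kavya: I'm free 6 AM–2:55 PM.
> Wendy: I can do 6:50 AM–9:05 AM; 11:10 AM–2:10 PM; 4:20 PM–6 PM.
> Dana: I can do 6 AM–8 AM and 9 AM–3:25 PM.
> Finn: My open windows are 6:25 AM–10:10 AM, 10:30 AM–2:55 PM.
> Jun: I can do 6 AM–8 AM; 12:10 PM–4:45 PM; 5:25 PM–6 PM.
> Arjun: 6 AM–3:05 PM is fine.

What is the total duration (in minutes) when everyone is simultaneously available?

Kavya ∩ Wendy: 06:50-09:05, 11:10-14:10.
Kavya ∩ Wendy ∩ Dana: 06:50-08:00, 09:00-09:05, 11:10-14:10.
Kavya ∩ Wendy ∩ Dana ∩ Finn: 06:50-08:00, 09:00-09:05, 11:10-14:10.
Kavya ∩ Wendy ∩ Dana ∩ Finn ∩ Jun: 06:50-08:00, 12:10-14:10.
Kavya ∩ Wendy ∩ Dana ∩ Finn ∩ Jun ∩ Arjun: 06:50-08:00, 12:10-14:10.
So the common availability across everyone is 06:50-08:00, 12:10-14:10.
Summing the common windows: 70 + 120 = 190 minutes.

190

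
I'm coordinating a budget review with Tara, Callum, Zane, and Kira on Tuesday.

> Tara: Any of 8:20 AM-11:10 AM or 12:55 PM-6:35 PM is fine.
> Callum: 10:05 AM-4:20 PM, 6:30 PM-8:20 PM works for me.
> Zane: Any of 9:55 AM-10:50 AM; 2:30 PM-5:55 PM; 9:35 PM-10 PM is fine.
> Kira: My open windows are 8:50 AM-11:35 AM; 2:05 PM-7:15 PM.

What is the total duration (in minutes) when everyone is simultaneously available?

Tara ∩ Callum: 10:05-11:10, 12:55-16:20, 18:30-18:35.
Tara ∩ Callum ∩ Zane: 10:05-10:50, 14:30-16:20.
Tara ∩ Callum ∩ Zane ∩ Kira: 10:05-10:50, 14:30-16:20.
Summing the common windows: 45 + 110 = 155 minutes.

155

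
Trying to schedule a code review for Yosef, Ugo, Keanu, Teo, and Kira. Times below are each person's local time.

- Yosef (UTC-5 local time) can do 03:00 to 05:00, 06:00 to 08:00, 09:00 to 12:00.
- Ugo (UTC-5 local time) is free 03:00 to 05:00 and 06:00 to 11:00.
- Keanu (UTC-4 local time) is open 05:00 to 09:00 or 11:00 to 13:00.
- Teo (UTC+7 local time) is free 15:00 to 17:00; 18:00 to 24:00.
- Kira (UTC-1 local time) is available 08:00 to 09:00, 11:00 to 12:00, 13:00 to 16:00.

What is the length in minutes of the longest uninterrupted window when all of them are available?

60

Yosef in UTC: 08:00-10:00, 11:00-13:00, 14:00-17:00 (add 5h to convert from UTC-5).
Ugo in UTC: 08:00-10:00, 11:00-16:00 (add 5h to convert from UTC-5).
Keanu in UTC: 09:00-13:00, 15:00-17:00 (add 4h to convert from UTC-4).
Teo in UTC: 08:00-10:00, 11:00-17:00 (subtract 7h to convert from UTC+7).
Kira in UTC: 09:00-10:00, 12:00-13:00, 14:00-17:00 (add 1h to convert from UTC-1).
Yosef ∩ Ugo: 08:00-10:00, 11:00-13:00, 14:00-16:00.
Yosef ∩ Ugo ∩ Keanu: 09:00-10:00, 11:00-13:00, 15:00-16:00.
Yosef ∩ Ugo ∩ Keanu ∩ Teo: 09:00-10:00, 11:00-13:00, 15:00-16:00.
Yosef ∩ Ugo ∩ Keanu ∩ Teo ∩ Kira: 09:00-10:00, 12:00-13:00, 15:00-16:00.
So the common availability across everyone is 09:00-10:00, 12:00-13:00, 15:00-16:00.
The longest is 09:00-10:00 at 60 minutes.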